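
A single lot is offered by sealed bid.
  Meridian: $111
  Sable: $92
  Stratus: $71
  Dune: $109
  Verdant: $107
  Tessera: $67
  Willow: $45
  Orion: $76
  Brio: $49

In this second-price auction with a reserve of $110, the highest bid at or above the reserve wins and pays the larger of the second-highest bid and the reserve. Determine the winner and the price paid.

Meridian pays $110

Bids in order: 111 (Meridian) > 109 (Dune) > 107 (Verdant) > 92 (Sable) > 76 (Orion) > 71 (Stratus) > …
Meridian has the top bid at or above the reserve ($111).
Second-highest bid $109 is below the reserve $110, so the reserve binds → payment $110.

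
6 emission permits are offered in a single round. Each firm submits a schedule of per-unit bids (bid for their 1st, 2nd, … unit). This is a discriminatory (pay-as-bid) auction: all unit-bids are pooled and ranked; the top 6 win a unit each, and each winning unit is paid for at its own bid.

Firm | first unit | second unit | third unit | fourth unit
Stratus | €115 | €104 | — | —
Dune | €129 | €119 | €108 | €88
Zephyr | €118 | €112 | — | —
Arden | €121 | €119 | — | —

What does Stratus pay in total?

Pooled unit-bids ranked (top 6): 129 (Dune-1), 121 (Arden-1), 119 (Dune-2), 119 (Arden-2), 118 (Zephyr-1), 115 (Stratus-1)
Next rejected bid: €112 (not a price — pay-as-bid).
Stratus's winning unit-bids: 115 = €115.

Stratus pays €115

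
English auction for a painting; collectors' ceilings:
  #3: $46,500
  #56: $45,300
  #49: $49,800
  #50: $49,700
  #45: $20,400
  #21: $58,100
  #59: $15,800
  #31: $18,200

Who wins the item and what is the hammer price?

Limits ranked: 58,100 (#21) > 49,800 (#49) > 49,700 (#50) > 46,500 (#3) > 45,300 (#56) > 20,400 (#45) > …
Once the price passes $49,800, only #21 is left; the hammer falls at #49's limit of $49,800.

#21 wins at $49,800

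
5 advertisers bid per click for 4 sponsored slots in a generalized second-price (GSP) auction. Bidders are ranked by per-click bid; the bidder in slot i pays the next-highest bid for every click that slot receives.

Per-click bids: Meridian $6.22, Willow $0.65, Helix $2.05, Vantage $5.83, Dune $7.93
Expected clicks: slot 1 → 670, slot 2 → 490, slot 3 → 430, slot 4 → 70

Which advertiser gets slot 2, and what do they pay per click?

Per-click bids in order: $7.93 (Dune) > $6.22 (Meridian) > $5.83 (Vantage) > $2.05 (Helix) > $0.65 (Willow)
Slot 2 goes to the second-ranked bidder, Meridian, who pays the next bid down: $5.83/click.

Meridian; $5.83 per click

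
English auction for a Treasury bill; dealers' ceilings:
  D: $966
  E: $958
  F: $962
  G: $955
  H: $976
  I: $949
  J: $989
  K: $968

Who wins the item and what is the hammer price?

Open ascending-bid auction: the price rises until one bidder remains; the winner pays the price at which the last rival dropped out.
Limits ranked: 989 (J) > 976 (H) > 968 (K) > 966 (D) > 962 (F) > 958 (E) > …
Once the price passes $976, only J is left; the hammer falls at H's limit of $976.

J wins at $976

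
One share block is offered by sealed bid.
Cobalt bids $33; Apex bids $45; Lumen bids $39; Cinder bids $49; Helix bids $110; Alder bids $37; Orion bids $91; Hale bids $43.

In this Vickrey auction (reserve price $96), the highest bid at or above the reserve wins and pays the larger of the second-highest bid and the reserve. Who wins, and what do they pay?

Bids ranked: 110 (Helix) > 91 (Orion) > 49 (Cinder) > 45 (Apex) > 43 (Hale) > 39 (Lumen) > …
Helix has the top bid at or above the reserve ($110).
Second-highest bid $91 is below the reserve $96, so the reserve binds → payment $96.

Helix pays $96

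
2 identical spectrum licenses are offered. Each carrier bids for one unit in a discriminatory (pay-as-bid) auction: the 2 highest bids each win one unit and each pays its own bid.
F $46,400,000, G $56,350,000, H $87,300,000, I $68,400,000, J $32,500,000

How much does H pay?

H pays $87,300,000

Bids ranked high→low: 87,300,000 (H), 68,400,000 (I), 56,350,000 (G), 46,400,000 (F), …
Top 2: H, I.
H wins → own bid $87,300,000.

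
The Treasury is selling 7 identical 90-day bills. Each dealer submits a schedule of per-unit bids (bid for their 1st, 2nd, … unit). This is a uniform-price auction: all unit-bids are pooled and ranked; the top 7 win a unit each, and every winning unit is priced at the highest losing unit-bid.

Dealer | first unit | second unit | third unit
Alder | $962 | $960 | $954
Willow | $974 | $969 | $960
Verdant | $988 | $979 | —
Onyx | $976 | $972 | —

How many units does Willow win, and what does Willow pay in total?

Merging the schedules and taking the best 7: 988 (Verdant-1), 979 (Verdant-2), 976 (Onyx-1), 974 (Willow-1), 972 (Onyx-2), 969 (Willow-2), 962 (Alder-1)
First bid not allocated: $960.
Willow wins 2 unit(s) at $960 each.

Willow: 2 units, pays $1,920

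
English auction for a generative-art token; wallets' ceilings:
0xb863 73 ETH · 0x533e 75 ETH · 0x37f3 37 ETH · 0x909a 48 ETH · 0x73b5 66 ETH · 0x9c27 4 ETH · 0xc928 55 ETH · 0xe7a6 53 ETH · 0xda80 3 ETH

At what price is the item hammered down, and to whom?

Open ascending-bid auction: the price rises until one bidder remains; the winner pays the price at which the last rival dropped out.
Limits ranked: 75 (0x533e) > 73 (0xb863) > 66 (0x73b5) > 55 (0xc928) > 53 (0xe7a6) > 48 (0x909a) > …
Bidding ends when 0xb863 exits at 73 ETH; 0x533e takes it.

0x533e wins at 73 ETH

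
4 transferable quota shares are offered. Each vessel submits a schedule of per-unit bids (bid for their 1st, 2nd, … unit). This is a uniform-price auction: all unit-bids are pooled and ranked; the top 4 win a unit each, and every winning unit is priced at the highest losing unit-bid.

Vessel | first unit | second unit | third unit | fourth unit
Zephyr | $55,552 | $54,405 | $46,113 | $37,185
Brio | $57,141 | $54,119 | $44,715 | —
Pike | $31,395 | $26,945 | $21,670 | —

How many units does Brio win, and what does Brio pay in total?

Merging the schedules and taking the best 4: 57,141 (Brio-1), 55,552 (Zephyr-1), 54,405 (Zephyr-2), 54,119 (Brio-2)
Highest rejected unit-bid = $46,113.
Brio wins 2 unit(s) at $46,113 each.

Brio: 2 units, pays $92,226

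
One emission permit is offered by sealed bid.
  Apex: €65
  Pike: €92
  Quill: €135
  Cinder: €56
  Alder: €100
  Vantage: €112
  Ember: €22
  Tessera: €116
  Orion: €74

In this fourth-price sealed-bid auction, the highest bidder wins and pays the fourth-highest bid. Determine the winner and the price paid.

Quill pays €100

Fourth-price sealed-bid auction: the highest bidder wins and pays the fourth-highest bid.
Sorting bids: 135 (Quill) > 116 (Tessera) > 112 (Vantage) > 100 (Alder) > 92 (Pike) > 74 (Orion) > …
Quill is highest; pays the fourth-highest bid, €100.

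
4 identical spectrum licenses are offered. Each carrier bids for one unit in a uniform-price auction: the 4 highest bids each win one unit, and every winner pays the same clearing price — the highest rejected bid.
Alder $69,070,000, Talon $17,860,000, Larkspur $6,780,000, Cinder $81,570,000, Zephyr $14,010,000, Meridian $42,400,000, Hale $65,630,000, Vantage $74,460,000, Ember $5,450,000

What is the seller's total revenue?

Sorting: 81,570,000 (Cinder), 74,460,000 (Vantage), 69,070,000 (Alder), 65,630,000 (Hale), 42,400,000 (Meridian), 17,860,000 (Talon), …
The 4 highest are Cinder, Vantage, Alder, Hale.
Clearing price = highest rejected bid = $42,400,000.
Total revenue = 4 × $42,400,000 = $169,600,000.

Total revenue: $169,600,000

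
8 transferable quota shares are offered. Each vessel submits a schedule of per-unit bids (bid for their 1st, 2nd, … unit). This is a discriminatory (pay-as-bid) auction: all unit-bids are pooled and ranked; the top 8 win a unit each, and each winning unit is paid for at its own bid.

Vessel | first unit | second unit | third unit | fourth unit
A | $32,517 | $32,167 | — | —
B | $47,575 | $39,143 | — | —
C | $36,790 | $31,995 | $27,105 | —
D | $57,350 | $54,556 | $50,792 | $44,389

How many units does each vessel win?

A 1, B 2, C 1, D 4

All unit-bids, highest first — top 8: 57,350 (D-1), 54,556 (D-2), 50,792 (D-3), 47,575 (B-1), 44,389 (D-4), 39,143 (B-2), 36,790 (C-1), 32,517 (A-1)
Next rejected bid: $32,167 (not a price — pay-as-bid).
Allocation: A 1, B 2, C 1, D 4.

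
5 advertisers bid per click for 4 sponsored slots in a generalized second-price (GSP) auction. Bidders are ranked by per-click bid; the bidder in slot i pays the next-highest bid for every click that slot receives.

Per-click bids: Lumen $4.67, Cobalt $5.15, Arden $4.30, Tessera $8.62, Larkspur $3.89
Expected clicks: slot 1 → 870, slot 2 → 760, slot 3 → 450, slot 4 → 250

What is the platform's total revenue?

Total revenue: $10937.20

Sorting advertisers: $8.62 (Tessera) > $5.15 (Cobalt) > $4.67 (Lumen) > $4.30 (Arden) > $3.89 (Larkspur)
Slot 1: Tessera pays $5.15 × 870 = $4480.50
Slot 2: Cobalt pays $4.67 × 760 = $3549.20
Slot 3: Lumen pays $4.30 × 450 = $1935.00
Slot 4: Arden pays $3.89 × 250 = $972.50
Total = $10937.20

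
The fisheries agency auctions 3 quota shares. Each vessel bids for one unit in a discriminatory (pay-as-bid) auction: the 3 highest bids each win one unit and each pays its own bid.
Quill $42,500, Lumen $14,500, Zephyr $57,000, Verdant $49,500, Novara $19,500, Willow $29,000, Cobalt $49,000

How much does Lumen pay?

Lumen pays $0

Sorting: 57,000 (Zephyr), 49,500 (Verdant), 49,000 (Cobalt), 42,500 (Quill), 29,000 (Willow), …
Winners (3 units): Zephyr, Verdant, Cobalt.
Lumen does not win → $0.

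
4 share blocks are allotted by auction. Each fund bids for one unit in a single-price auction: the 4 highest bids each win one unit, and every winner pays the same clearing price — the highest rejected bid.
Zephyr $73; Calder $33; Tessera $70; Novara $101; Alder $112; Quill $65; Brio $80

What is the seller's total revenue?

Total revenue: $280

Bids ranked high→low: 112 (Alder), 101 (Novara), 80 (Brio), 73 (Zephyr), 70 (Tessera), 65 (Quill), …
Winners (4 units): Alder, Novara, Brio, Zephyr.
Highest unsuccessful bid: $70 → clearing price.
Total revenue = 4 × $70 = $280.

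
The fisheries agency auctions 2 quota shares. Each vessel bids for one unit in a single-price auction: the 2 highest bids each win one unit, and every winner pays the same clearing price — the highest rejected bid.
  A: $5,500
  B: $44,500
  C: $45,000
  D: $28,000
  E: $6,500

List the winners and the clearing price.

Sorting: 45,000 (C), 44,500 (B), 28,000 (D), 6,500 (E), …
Winners (2 units): C, B.
Clearing price = highest rejected bid = $28,000.

C, B; each pays $28,000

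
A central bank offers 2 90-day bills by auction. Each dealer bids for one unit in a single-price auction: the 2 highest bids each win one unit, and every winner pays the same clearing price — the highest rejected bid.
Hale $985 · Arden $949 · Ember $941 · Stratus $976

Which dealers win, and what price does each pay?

Ordering the bids: 985 (Hale), 976 (Stratus), 949 (Arden), 941 (Ember)
Top 2: Hale, Stratus.
Clearing price = highest rejected bid = $949.

Hale, Stratus; each pays $949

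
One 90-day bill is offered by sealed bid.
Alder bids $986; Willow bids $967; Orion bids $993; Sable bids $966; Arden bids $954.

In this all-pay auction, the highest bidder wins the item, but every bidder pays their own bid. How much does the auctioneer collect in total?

Total revenue: $4,866

Rule: the highest bidder wins the item, but every bidder pays their own bid.
Bids ranked: 993 (Orion) > 986 (Alder) > 967 (Willow) > 966 (Sable) > 954 (Arden)
Orion wins with the top bid; all bids are sunk regardless.
Every bidder forfeits their bid regardless of winning.
Revenue = 986 + 967 + 993 + 966 + 954 = $4,866.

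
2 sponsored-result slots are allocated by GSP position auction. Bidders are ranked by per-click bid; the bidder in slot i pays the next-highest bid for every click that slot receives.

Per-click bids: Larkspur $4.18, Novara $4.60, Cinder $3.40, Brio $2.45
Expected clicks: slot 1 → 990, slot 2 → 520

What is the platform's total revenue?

Total revenue: $5906.20

Ranked by bid: $4.60 (Novara) > $4.18 (Larkspur) > $3.40 (Cinder) > …
Slot 1: Novara pays $4.18 × 990 = $4138.20
Slot 2: Larkspur pays $3.40 × 520 = $1768.00
Total = $5906.20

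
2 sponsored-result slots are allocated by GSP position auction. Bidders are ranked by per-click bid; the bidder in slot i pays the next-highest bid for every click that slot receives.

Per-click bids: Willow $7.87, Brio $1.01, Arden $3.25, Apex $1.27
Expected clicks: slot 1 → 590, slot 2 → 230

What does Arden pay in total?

Per-click bids in order: $7.87 (Willow) > $3.25 (Arden) > $1.27 (Apex) > …
Arden holds slot 2 → pays next bid $1.27 × 230 clicks = $292.10.

Arden pays $292.10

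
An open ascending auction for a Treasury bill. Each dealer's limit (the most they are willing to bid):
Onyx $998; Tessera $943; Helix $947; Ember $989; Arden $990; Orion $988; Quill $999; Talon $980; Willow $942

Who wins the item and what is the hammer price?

Limits ranked: 999 (Quill) > 998 (Onyx) > 990 (Arden) > 989 (Ember) > 988 (Orion) > 980 (Talon) > …
Bidding ends when Onyx exits at $998; Quill takes it.

Quill wins at $998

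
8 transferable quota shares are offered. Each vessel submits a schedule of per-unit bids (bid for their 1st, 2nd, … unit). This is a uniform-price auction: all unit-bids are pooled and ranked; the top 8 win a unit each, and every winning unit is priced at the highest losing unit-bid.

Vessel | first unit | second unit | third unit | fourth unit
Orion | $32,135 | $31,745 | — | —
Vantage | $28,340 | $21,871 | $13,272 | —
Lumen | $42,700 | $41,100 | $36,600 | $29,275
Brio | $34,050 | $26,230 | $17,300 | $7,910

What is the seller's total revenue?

Total revenue: $209,840

Merging the schedules and taking the best 8: 42,700 (Lumen-1), 41,100 (Lumen-2), 36,600 (Lumen-3), 34,050 (Brio-1), 32,135 (Orion-1), 31,745 (Orion-2), 29,275 (Lumen-4), 28,340 (Vantage-1)
First bid not allocated: $26,230.
Allocation: Brio 1, Lumen 4, Orion 2, Vantage 1. Every unit priced at $26,230.
Revenue = 8 × 26,230 = $209,840.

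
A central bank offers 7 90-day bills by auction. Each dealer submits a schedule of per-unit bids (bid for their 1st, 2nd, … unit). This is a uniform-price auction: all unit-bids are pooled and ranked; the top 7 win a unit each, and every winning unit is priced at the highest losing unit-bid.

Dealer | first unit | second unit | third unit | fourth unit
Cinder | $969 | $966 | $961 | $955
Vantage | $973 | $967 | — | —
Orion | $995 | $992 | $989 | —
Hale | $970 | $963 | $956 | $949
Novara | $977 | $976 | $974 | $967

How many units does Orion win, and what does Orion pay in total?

Orion: 3 units, pays $2,910

Pooled unit-bids ranked (top 7): 995 (Orion-1), 992 (Orion-2), 989 (Orion-3), 977 (Novara-1), 976 (Novara-2), 974 (Novara-3), 973 (Vantage-1)
Highest rejected unit-bid = $970.
Orion wins 3 unit(s) at $970 each.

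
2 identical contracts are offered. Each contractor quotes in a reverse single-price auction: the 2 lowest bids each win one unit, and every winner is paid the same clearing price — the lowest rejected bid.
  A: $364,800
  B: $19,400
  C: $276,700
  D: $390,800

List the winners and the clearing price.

Bids ranked low→high: 19,400 (B), 276,700 (C), 364,800 (A), 390,800 (D)
Winners (2 units): B, C.
Clearing price = lowest rejected bid = $364,800.

B, C; each is paid $364,800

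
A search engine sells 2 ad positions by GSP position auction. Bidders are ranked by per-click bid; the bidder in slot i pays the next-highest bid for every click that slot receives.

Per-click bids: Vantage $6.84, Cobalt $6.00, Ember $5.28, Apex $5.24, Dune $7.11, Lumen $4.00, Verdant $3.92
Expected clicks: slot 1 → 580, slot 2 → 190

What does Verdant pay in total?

Verdant pays $0.00

Sorting advertisers: $7.11 (Dune) > $6.84 (Vantage) > $6.00 (Cobalt) > …
Verdant ranks below slot 2 → no slot, pays nothing.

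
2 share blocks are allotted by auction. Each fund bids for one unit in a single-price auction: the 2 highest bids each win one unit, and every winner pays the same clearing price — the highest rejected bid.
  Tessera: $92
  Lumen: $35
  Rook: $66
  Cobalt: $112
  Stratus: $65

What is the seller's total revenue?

Ordering the bids: 112 (Cobalt), 92 (Tessera), 66 (Rook), 65 (Stratus), …
Winners (2 units): Cobalt, Tessera.
First losing bid is Rook's $66, which sets the uniform price.
Total revenue = 2 × $66 = $132.

Total revenue: $132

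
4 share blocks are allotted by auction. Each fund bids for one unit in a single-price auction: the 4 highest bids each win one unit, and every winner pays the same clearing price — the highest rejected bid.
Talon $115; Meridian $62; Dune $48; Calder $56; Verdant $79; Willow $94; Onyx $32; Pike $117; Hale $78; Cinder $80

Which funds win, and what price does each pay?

Pike, Talon, Willow, Cinder; each pays $79

Bids ranked high→low: 117 (Pike), 115 (Talon), 94 (Willow), 80 (Cinder), 79 (Verdant), 78 (Hale), …
The 4 highest are Pike, Talon, Willow, Cinder.
Clearing price = highest rejected bid = $79.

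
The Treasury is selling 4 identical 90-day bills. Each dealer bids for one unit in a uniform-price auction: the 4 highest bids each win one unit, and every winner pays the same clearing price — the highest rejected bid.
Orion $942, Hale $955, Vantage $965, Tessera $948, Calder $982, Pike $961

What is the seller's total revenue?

Ordering the bids: 982 (Calder), 965 (Vantage), 961 (Pike), 955 (Hale), 948 (Tessera), 942 (Orion)
Top 4: Calder, Vantage, Pike, Hale.
Clearing price = highest rejected bid = $948.
Total revenue = 4 × $948 = $3,792.

Total revenue: $3,792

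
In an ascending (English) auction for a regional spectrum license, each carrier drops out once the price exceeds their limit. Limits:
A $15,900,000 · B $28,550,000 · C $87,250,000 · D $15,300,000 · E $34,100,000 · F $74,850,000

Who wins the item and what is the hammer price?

Limits ranked: 87,250,000 (C) > 74,850,000 (F) > 34,100,000 (E) > 28,550,000 (B) > 15,900,000 (A) > 15,300,000 (D)
F is the last rival to drop out, at $74,850,000; C remains and wins at that price.

C wins at $74,850,000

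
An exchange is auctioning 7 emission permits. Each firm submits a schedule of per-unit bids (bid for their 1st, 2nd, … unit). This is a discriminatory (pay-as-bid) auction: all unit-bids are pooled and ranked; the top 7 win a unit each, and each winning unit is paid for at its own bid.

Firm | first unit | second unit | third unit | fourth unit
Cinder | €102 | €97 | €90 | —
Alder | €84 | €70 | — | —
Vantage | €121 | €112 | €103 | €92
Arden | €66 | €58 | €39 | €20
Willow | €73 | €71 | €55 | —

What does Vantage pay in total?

All unit-bids, highest first — top 7: 121 (Vantage-1), 112 (Vantage-2), 103 (Vantage-3), 102 (Cinder-1), 97 (Cinder-2), 92 (Vantage-4), 90 (Cinder-3)
Next rejected bid: €84 (not a price — pay-as-bid).
Vantage's winning unit-bids: 121 + 112 + 103 + 92 = €428.

Vantage pays €428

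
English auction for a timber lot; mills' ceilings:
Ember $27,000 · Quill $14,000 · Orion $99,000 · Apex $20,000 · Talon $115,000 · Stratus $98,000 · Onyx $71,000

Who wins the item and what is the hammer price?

Talon wins at $99,000

Rule: the price rises until one bidder remains; the winner pays the price at which the last rival dropped out.
Sorting limits: 115,000 (Talon) > 99,000 (Orion) > 98,000 (Stratus) > 71,000 (Onyx) > 27,000 (Ember) > 20,000 (Apex) > …
Bidding ends when Orion exits at $99,000; Talon takes it.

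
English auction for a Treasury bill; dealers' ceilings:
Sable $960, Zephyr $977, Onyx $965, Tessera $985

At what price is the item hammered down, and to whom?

Tessera wins at $977

Rule: the price rises until one bidder remains; the winner pays the price at which the last rival dropped out.
Limits in order: 985 (Tessera) > 977 (Zephyr) > 965 (Onyx) > 960 (Sable)
Bidding ends when Zephyr exits at $977; Tessera takes it.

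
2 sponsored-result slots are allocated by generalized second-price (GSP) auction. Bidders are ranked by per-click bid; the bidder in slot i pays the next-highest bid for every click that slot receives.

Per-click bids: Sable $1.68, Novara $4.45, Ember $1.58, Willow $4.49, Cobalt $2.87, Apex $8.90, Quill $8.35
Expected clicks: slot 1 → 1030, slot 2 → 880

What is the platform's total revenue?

Total revenue: $12551.70

Sorting advertisers: $8.90 (Apex) > $8.35 (Quill) > $4.49 (Willow) > …
Slot 1: Apex pays $8.35 × 1030 = $8600.50
Slot 2: Quill pays $4.49 × 880 = $3951.20
Total = $12551.70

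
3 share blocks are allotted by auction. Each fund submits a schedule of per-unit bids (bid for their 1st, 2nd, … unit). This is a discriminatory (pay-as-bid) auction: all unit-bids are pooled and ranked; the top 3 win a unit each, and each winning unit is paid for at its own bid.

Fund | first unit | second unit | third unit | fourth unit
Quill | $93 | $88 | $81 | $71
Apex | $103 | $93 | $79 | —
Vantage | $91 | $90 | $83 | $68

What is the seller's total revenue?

Total revenue: $289

Merging the schedules and taking the best 3: 103 (Apex-1), 93 (Quill-1), 93 (Apex-2)
Next rejected bid: $91 (not a price — pay-as-bid).
Each winning unit pays its own bid.
Revenue = 103 + 93 + 93 = $289.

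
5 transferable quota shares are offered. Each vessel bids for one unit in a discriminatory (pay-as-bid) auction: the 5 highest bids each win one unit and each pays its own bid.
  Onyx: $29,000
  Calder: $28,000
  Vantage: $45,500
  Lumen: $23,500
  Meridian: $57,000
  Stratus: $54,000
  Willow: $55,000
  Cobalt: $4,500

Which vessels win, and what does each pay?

Meridian $57,000, Willow $55,000, Stratus $54,000, Vantage $45,500, Onyx $29,000

Ordering the bids: 57,000 (Meridian), 55,000 (Willow), 54,000 (Stratus), 45,500 (Vantage), 29,000 (Onyx), 28,000 (Calder), 23,500 (Lumen), …
The 5 highest are Meridian, Willow, Stratus, Vantage, Onyx.
Each winner pays its own bid: Meridian $57,000, Willow $55,000, Stratus $54,000, Vantage $45,500, Onyx $29,000.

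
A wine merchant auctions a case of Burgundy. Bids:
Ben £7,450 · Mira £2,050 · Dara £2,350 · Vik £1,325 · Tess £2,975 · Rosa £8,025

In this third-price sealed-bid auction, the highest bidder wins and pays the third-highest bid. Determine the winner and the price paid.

Rule: the highest bidder wins and pays the third-highest bid.
Sorting bids: 8,025 (Rosa) > 7,450 (Ben) > 2,975 (Tess) > 2,350 (Dara) > 2,050 (Mira) > 1,325 (Vik)
Rosa wins; payment is bid #3 in the ranking = £2,975.

Rosa pays £2,975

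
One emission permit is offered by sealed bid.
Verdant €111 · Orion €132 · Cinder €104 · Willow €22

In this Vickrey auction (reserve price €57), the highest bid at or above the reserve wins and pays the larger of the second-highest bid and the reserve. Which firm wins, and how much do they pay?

Rule: the highest bid at or above the reserve wins and pays the larger of the second-highest bid and the reserve.
Sorting bids: 132 (Orion) > 111 (Verdant) > 104 (Cinder) > 22 (Willow)
Highest eligible bid: Orion at €132.
max(second-highest €111, reserve €57) = €111; the reserve does not bind.

Orion pays €111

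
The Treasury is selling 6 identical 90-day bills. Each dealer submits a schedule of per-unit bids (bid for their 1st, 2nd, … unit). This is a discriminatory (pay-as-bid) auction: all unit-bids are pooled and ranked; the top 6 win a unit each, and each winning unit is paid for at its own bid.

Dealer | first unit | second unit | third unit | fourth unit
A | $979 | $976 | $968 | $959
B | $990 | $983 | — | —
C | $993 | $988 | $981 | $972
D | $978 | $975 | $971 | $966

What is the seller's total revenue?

Merging the schedules and taking the best 6: 993 (C-1), 990 (B-1), 988 (C-2), 983 (B-2), 981 (C-3), 979 (A-1)
Next rejected bid: $978 (not a price — pay-as-bid).
Each winning unit pays its own bid.
Revenue = 993 + 990 + 988 + 983 + 981 + 979 = $5,914.

Total revenue: $5,914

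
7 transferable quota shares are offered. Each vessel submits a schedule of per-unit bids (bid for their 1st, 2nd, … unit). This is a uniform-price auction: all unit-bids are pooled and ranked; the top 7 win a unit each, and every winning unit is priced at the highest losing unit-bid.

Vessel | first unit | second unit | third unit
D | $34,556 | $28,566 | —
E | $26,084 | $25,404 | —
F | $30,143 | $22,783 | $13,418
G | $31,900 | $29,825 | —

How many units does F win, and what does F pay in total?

F: 1 unit, pays $22,783

Merging the schedules and taking the best 7: 34,556 (D-1), 31,900 (G-1), 30,143 (F-1), 29,825 (G-2), 28,566 (D-2), 26,084 (E-1), 25,404 (E-2)
Highest rejected unit-bid = $22,783.
F wins 1 unit(s) at $22,783 each.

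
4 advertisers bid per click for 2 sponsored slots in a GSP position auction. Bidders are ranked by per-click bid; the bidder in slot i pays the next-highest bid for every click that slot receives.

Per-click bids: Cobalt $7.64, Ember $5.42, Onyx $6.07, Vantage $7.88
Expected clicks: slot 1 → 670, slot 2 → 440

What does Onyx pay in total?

Ranked by bid: $7.88 (Vantage) > $7.64 (Cobalt) > $6.07 (Onyx) > …
Onyx ranks below slot 2 → no slot, pays nothing.

Onyx pays $0.00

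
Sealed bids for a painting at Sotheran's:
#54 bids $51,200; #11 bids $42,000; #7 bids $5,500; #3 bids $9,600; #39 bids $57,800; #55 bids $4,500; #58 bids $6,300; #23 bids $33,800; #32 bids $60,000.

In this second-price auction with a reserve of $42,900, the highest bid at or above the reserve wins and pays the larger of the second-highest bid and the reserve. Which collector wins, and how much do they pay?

Bids ranked: 60,000 (#32) > 57,800 (#39) > 51,200 (#54) > 42,000 (#11) > 33,800 (#23) > 9,600 (#3) > …
Highest eligible bid: #32 at $60,000.
Second-highest bid $57,800 exceeds the reserve $42,900 → payment $57,800.

#32 pays $57,800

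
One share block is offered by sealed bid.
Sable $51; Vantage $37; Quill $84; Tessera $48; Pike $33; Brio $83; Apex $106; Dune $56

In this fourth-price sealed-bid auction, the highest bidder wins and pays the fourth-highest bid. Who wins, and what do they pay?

Bids in order: 106 (Apex) > 84 (Quill) > 83 (Brio) > 56 (Dune) > 51 (Sable) > 48 (Tessera) > …
Apex is highest; pays the fourth-highest bid, $56.

Apex pays $56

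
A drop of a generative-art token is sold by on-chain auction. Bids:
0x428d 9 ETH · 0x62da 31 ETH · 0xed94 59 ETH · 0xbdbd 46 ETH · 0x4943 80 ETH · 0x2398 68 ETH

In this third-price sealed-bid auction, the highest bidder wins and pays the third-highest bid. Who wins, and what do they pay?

0x4943 pays 59 ETH

Third-price sealed-bid auction: the highest bidder wins and pays the third-highest bid.
Sorting bids: 80 (0x4943) > 68 (0x2398) > 59 (0xed94) > 46 (0xbdbd) > 31 (0x62da) > 9 (0x428d)
0x4943 wins; payment is bid #3 in the ranking = 59 ETH.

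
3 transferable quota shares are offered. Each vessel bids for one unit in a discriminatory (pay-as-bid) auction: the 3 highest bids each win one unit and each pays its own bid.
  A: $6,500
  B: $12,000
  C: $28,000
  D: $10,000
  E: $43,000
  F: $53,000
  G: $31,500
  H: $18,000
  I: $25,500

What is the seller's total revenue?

Total revenue: $127,500

Bids ranked high→low: 53,000 (F), 43,000 (E), 31,500 (G), 28,000 (C), 25,500 (I), …
Winners (3 units): F, E, G.
Total revenue = 53,000 + 43,000 + 31,500 = $127,500.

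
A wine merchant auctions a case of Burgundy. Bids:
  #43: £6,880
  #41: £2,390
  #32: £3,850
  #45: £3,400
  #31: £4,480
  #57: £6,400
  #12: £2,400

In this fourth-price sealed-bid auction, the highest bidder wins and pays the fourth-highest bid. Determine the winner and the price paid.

Bids in order: 6,880 (#43) > 6,400 (#57) > 4,480 (#31) > 3,850 (#32) > 3,400 (#45) > 2,400 (#12) > …
#43 wins; payment is bid #4 in the ranking = £3,850.

#43 pays £3,850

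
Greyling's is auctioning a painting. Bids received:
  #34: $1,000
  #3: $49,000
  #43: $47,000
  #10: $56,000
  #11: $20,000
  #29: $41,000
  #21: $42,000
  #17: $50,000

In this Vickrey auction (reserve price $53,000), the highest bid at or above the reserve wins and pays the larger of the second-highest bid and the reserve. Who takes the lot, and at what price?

Vickrey auction (reserve price $53,000): the highest bid at or above the reserve wins and pays the larger of the second-highest bid and the reserve.
Sorting bids: 56,000 (#10) > 50,000 (#17) > 49,000 (#3) > 47,000 (#43) > 42,000 (#21) > 41,000 (#29) > …
Highest eligible bid: #10 at $56,000.
max(second-highest $50,000, reserve $53,000) = $53,000.

#10 pays $53,000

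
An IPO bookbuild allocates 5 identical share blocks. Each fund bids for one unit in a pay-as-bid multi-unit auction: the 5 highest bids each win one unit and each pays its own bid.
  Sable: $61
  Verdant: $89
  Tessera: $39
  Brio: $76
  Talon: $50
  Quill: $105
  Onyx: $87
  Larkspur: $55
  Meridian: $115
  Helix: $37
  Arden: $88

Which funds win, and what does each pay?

Meridian $115, Quill $105, Verdant $89, Arden $88, Onyx $87

Ordering the bids: 115 (Meridian), 105 (Quill), 89 (Verdant), 88 (Arden), 87 (Onyx), 76 (Brio), 61 (Sable), …
The 5 highest are Meridian, Quill, Verdant, Arden, Onyx.
Each winner pays its own bid: Meridian $115, Quill $105, Verdant $89, Arden $88, Onyx $87.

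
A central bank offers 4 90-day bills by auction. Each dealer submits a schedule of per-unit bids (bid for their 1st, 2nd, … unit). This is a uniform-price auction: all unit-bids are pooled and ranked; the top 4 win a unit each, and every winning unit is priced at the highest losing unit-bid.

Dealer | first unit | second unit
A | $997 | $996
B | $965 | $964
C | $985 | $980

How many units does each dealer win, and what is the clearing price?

All unit-bids, highest first — top 4: 997 (A-1), 996 (A-2), 985 (C-1), 980 (C-2)
The (k+1)-th unit-bid is $965.
Allocation: A 2, C 2.

A 2, C 2; clearing price $965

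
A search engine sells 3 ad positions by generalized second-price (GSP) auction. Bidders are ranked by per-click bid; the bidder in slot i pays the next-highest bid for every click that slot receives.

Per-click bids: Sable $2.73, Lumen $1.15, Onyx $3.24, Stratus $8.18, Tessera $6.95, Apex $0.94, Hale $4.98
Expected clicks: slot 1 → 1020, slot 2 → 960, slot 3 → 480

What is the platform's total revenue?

Per-click bids in order: $8.18 (Stratus) > $6.95 (Tessera) > $4.98 (Hale) > $3.24 (Onyx) > …
Slot 1: Stratus pays $6.95 × 1020 = $7089.00
Slot 2: Tessera pays $4.98 × 960 = $4780.80
Slot 3: Hale pays $3.24 × 480 = $1555.20
Total = $13425.00

Total revenue: $13425.00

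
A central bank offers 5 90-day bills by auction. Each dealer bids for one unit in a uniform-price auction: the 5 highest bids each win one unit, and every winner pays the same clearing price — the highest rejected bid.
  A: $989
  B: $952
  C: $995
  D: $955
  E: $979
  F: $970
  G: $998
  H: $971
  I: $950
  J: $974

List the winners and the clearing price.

G, C, A, E, J; each pays $971

Sorting: 998 (G), 995 (C), 989 (A), 979 (E), 974 (J), 971 (H), 970 (F), …
The 5 highest are G, C, A, E, J.
First losing bid is H's $971, which sets the uniform price.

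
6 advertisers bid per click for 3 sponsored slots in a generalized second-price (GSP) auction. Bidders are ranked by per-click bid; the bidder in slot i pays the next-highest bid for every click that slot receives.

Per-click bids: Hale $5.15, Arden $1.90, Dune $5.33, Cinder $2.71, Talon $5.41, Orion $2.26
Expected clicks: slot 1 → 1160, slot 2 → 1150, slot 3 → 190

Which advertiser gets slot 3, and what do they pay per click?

Sorting advertisers: $5.41 (Talon) > $5.33 (Dune) > $5.15 (Hale) > $2.71 (Cinder) > …
Slot 3 goes to the third-ranked bidder, Hale, who pays the next bid down: $2.71/click.

Hale; $2.71 per click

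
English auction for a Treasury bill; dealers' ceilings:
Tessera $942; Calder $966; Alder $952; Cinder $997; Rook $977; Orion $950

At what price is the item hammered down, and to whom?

Ascending (English) auction: the price rises until one bidder remains; the winner pays the price at which the last rival dropped out.
Limits in order: 997 (Cinder) > 977 (Rook) > 966 (Calder) > 952 (Alder) > 950 (Orion) > 942 (Tessera)
Rook is the last rival to drop out, at $977; Cinder remains and wins at that price.

Cinder wins at $977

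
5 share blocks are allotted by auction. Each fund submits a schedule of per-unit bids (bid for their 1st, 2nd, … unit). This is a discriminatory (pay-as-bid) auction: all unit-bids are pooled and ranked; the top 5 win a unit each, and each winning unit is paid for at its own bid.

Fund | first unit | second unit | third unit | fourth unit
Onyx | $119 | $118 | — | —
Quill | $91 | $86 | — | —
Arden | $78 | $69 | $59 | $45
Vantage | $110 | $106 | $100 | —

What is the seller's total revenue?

Total revenue: $553

All unit-bids, highest first — top 5: 119 (Onyx-1), 118 (Onyx-2), 110 (Vantage-1), 106 (Vantage-2), 100 (Vantage-3)
Next rejected bid: $91 (not a price — pay-as-bid).
Each winning unit pays its own bid.
Revenue = 119 + 118 + 110 + 106 + 100 = $553.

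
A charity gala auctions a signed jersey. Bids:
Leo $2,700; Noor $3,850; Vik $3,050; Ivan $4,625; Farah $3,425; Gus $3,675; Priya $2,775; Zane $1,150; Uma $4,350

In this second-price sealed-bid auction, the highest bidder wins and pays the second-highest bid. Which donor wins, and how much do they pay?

Rule: the highest bidder wins and pays the second-highest bid.
Sorting bids: 4,625 (Ivan) > 4,350 (Uma) > 3,850 (Noor) > 3,675 (Gus) > 3,425 (Farah) > 3,050 (Vik) > …
Second-price: Ivan pays Uma's bid of $4,350.

Ivan pays $4,350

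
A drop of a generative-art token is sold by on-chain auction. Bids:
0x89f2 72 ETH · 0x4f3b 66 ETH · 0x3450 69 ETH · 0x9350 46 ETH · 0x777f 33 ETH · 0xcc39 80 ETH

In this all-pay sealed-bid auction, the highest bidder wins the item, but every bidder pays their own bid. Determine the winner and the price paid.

0xcc39 pays 80 ETH

Rule: the highest bidder wins the item, but every bidder pays their own bid.
Bids ranked: 80 (0xcc39) > 72 (0x89f2) > 69 (0x3450) > 66 (0x4f3b) > 46 (0x9350) > 33 (0x777f)
0xcc39 is highest and takes the item; every bidder forfeits their bid.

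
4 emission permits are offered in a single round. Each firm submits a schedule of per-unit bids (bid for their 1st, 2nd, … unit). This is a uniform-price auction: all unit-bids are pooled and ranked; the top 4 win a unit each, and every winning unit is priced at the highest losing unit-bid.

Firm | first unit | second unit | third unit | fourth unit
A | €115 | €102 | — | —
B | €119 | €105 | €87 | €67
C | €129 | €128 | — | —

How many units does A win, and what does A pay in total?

A: 1 unit, pays €105

Merging the schedules and taking the best 4: 129 (C-1), 128 (C-2), 119 (B-1), 115 (A-1)
First bid not allocated: €105.
A wins 1 unit(s) at €105 each.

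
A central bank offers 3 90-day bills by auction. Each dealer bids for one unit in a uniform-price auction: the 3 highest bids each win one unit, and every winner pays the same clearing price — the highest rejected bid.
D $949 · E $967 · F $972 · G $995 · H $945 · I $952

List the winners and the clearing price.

G, F, E; each pays $952

Sorting: 995 (G), 972 (F), 967 (E), 952 (I), 949 (D), …
The 3 highest are G, F, E.
Clearing price = highest rejected bid = $952.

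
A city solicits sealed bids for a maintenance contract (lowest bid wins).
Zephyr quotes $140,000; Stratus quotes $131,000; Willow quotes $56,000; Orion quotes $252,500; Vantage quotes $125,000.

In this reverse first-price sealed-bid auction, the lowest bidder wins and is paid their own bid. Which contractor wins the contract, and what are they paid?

Reverse first-price sealed-bid auction: the lowest bidder wins and is paid their own bid.
Bids ranked: 56,000 (Willow) < 125,000 (Vantage) < 131,000 (Stratus) < 140,000 (Zephyr) < 252,500 (Orion)
Willow is lowest → is paid own bid, $56,000.

Willow is paid $56,000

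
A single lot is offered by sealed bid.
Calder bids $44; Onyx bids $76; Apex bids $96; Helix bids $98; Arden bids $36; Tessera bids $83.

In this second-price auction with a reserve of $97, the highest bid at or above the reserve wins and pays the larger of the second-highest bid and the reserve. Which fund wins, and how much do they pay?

Rule: the highest bid at or above the reserve wins and pays the larger of the second-highest bid and the reserve.
Bids in order: 98 (Helix) > 96 (Apex) > 83 (Tessera) > 76 (Onyx) > 44 (Calder) > 36 (Arden)
Helix has the top bid at or above the reserve ($98).
max(second-highest $96, reserve $97) = $97.

Helix pays $97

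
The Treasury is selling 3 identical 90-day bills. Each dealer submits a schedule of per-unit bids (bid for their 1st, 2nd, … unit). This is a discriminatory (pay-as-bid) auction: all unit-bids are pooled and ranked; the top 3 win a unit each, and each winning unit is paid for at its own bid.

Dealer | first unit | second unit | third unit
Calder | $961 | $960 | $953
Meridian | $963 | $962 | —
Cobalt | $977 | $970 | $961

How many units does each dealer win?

Cobalt 2, Meridian 1

Pooled unit-bids ranked (top 3): 977 (Cobalt-1), 970 (Cobalt-2), 963 (Meridian-1)
Next rejected bid: $962 (not a price — pay-as-bid).
Allocation: Cobalt 2, Meridian 1.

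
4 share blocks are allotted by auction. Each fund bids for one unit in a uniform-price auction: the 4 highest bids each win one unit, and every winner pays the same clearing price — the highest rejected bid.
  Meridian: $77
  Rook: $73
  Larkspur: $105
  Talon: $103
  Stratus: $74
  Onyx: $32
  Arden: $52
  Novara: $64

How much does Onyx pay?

Bids ranked high→low: 105 (Larkspur), 103 (Talon), 77 (Meridian), 74 (Stratus), 73 (Rook), 64 (Novara), …
Winners (4 units): Larkspur, Talon, Meridian, Stratus.
Clearing price = highest rejected bid = $73.
Onyx does not win → pays $0.

Onyx pays $0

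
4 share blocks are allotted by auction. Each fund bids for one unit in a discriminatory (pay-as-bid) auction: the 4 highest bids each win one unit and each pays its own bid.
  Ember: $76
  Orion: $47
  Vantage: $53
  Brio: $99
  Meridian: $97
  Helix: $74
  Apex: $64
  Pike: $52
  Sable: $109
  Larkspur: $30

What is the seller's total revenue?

Ordering the bids: 109 (Sable), 99 (Brio), 97 (Meridian), 76 (Ember), 74 (Helix), 64 (Apex), …
Winners (4 units): Sable, Brio, Meridian, Ember.
Total revenue = 109 + 99 + 97 + 76 = $381.

Total revenue: $381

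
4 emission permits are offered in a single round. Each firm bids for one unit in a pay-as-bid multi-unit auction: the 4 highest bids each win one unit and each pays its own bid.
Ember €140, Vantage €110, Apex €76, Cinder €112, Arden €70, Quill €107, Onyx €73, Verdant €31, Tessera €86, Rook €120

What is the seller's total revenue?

Bids ranked high→low: 140 (Ember), 120 (Rook), 112 (Cinder), 110 (Vantage), 107 (Quill), 86 (Tessera), …
Winners (4 units): Ember, Rook, Cinder, Vantage.
Total revenue = 140 + 120 + 112 + 110 = €482.

Total revenue: €482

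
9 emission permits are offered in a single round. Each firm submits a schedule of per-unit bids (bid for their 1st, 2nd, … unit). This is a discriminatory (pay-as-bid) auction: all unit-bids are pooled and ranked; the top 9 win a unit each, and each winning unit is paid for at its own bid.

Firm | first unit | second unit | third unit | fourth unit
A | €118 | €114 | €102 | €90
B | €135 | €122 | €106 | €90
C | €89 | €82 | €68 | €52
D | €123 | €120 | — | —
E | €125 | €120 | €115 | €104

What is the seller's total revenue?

Total revenue: €1,092

All unit-bids, highest first — top 9: 135 (B-1), 125 (E-1), 123 (D-1), 122 (B-2), 120 (D-2), 120 (E-2), 118 (A-1), 115 (E-3), 114 (A-2)
Next rejected bid: €106 (not a price — pay-as-bid).
Each winning unit pays its own bid.
Revenue = 135 + 125 + 123 + 122 + 120 + 120 + 118 + 115 + 114 = €1,092.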